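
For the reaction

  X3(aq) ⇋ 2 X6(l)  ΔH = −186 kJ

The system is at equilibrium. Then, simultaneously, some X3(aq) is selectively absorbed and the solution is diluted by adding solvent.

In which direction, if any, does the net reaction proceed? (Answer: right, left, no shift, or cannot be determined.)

Removing X3 (aq), a reactant, drives the reaction to the left.
Dilution lowers every aqueous concentration by the same factor. Δn_aq = 0 − 1 = -1, so the system shifts toward the side with more dissolved moles — to the left.
All effects act in the same direction — net shift to the left.

left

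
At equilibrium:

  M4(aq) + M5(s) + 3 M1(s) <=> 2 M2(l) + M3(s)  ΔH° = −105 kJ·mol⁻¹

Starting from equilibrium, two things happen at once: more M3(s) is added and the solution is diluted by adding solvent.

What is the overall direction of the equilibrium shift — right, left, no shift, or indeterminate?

left

M3 is a pure solid; its activity is 1 regardless of amount, so Q is unaffected — no shift from this change.
Dilution lowers every aqueous concentration by the same factor. Δn_aq = 0 − 1 = -1, so the system shifts toward the side with more dissolved moles — to the left.
Only the nonzero effect(s) matter; the net shift is to the left.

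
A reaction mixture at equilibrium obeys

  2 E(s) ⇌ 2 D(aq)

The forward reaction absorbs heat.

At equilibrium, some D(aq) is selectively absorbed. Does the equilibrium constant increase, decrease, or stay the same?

The equilibrium constant depends only on temperature. This perturbation may move the position of equilibrium, but since T is unchanged, K itself is unchanged.

unchanged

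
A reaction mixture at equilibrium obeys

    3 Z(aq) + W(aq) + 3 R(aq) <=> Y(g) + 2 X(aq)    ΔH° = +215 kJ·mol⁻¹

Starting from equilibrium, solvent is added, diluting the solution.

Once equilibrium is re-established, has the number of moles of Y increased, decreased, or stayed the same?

Dilution lowers every aqueous concentration by the same factor. Δn_aq = 2 − 7 = -5, so the system shifts toward the side with more dissolved moles — to the left.
The net shift is to the left. Y is a product, so its amount decreases.

decreases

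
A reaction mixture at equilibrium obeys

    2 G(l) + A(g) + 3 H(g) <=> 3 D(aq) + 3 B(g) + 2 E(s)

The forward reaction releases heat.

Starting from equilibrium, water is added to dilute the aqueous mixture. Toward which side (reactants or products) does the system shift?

Dilution lowers every aqueous concentration by the same factor. Δn_aq = 3 − 0 = +3, so the system shifts toward the side with more dissolved moles — to the right.

right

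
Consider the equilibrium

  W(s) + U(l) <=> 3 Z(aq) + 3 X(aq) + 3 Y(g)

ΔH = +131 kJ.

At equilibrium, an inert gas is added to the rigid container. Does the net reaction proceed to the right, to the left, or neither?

At constant volume, adding an inert gas leaves every reacting species' partial pressure unchanged, so Q is unchanged — no shift from this change.

no shift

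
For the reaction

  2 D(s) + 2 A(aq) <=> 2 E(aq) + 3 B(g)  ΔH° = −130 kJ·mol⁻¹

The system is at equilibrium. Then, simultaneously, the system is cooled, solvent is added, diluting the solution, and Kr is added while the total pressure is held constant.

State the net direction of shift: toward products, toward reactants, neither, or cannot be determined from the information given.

right

The forward reaction is exothermic. Lowering T favours the exothermic direction — shift to the right.
Dilution scales every aqueous concentration by the same factor. Δn_aq = 2 − 2 = 0, so Q is unchanged — no shift.
Adding inert gas at constant total pressure expands the volume and lowers every reacting partial pressure. With Δn_gas = 3 − 0 = +3, Q moves away from K toward the side with fewer gas moles, so the system shifts toward the side with more gas moles — to the right.
Only the nonzero effect(s) matter; the net shift is to the right.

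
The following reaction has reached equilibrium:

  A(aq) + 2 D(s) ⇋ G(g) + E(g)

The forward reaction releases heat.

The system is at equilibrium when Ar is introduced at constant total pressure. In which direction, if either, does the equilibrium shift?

Adding inert gas at constant total pressure expands the volume and lowers every reacting partial pressure. With Δn_gas = 2 − 0 = +2, Q moves away from K toward the side with fewer gas moles, so the system shifts toward the side with more gas moles — to the right.

right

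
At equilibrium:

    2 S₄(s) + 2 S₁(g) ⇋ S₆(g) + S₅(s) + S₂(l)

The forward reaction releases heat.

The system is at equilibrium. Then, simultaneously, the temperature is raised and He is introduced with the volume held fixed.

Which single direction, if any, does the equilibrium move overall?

left

The forward reaction is exothermic. Raising T favours the endothermic direction — shift to the left.
At constant volume, adding an inert gas leaves every reacting species' partial pressure unchanged, so Q is unchanged — no shift from this change.
Only the nonzero effect(s) matter; the net shift is to the left.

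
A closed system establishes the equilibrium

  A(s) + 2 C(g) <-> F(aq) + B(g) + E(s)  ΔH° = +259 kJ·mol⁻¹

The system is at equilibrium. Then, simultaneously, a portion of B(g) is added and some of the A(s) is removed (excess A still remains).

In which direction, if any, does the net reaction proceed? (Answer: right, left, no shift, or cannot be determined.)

left

Adding B (g), a product, drives the reaction to the left.
A is a pure solid; its activity is 1 regardless of amount, so Q is unaffected — no shift from this change.
Only the nonzero effect(s) matter; the net shift is to the left.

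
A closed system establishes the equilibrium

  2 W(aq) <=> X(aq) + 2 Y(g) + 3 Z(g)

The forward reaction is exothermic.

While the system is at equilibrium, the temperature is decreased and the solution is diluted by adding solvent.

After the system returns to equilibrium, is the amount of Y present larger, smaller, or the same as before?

cannot be determined

The forward reaction is exothermic. Lowering T favours the exothermic direction — shift to the right.
Dilution lowers every aqueous concentration by the same factor. Δn_aq = 1 − 2 = -1, so the system shifts toward the side with more dissolved moles — to the left.
The two effects oppose each other, so the net shift — and hence the change in Y — cannot be determined from the given information.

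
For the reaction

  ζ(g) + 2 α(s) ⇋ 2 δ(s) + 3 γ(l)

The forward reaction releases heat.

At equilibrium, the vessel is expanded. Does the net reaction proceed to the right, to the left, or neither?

Gas moles: reactants 1, products 0 (Δn_gas = -1). Expansion shifts the system toward the side with more moles of gas — to the left.

left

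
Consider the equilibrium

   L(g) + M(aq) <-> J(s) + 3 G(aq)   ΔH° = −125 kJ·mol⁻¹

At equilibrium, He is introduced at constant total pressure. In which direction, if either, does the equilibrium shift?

left

Adding inert gas at constant total pressure expands the volume and lowers every reacting partial pressure. With Δn_gas = 0 − 1 = -1, Q moves away from K toward the side with fewer gas moles, so the system shifts toward the side with more gas moles — to the left.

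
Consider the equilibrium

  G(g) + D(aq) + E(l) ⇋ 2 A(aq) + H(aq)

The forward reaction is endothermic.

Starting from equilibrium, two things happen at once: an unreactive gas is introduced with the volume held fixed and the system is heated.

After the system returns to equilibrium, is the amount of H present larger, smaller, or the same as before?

At constant volume, adding an inert gas leaves every reacting species' partial pressure unchanged, so Q is unchanged — no shift from this change.
The forward reaction is endothermic. Raising T favours the endothermic direction — shift to the right.
The net shift is to the right. H is a product, so its amount increases.

increases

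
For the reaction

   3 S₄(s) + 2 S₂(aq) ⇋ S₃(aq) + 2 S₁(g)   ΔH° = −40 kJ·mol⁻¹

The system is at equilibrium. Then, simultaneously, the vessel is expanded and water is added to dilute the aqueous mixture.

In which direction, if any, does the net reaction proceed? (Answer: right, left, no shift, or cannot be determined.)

cannot be determined

Gas moles: reactants 0, products 2 (Δn_gas = +2). Expansion shifts the system toward the side with more moles of gas — to the right.
Dilution lowers every aqueous concentration by the same factor. Δn_aq = 1 − 2 = -1, so the system shifts toward the side with more dissolved moles — to the left.
The individual effects push in opposite directions; without quantitative information the net direction cannot be determined.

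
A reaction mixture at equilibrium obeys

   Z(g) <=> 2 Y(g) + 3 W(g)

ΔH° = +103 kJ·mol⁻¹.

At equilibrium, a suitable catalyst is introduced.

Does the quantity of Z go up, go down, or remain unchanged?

A catalyst speeds both forward and reverse rates equally; it changes neither Q nor K — no shift from this change.
No net shift occurs, so the amount of Z is unchanged.

unchanged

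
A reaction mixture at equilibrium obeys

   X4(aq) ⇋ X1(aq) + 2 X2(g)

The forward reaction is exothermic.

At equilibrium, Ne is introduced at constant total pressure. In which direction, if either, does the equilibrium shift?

right

Adding inert gas at constant total pressure expands the volume and lowers every reacting partial pressure. With Δn_gas = 2 − 0 = +2, Q moves away from K toward the side with fewer gas moles, so the system shifts toward the side with more gas moles — to the right.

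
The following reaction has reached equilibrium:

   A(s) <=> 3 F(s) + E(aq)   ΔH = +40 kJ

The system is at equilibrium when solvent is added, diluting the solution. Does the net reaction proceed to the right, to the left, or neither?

right

Dilution lowers every aqueous concentration by the same factor. Δn_aq = 1 − 0 = +1, so the system shifts toward the side with more dissolved moles — to the right.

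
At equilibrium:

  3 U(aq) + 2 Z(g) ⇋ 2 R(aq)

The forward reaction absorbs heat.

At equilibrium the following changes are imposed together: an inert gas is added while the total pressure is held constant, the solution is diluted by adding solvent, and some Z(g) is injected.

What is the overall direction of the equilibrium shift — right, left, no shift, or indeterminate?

Adding inert gas at constant total pressure expands the volume and lowers every reacting partial pressure. With Δn_gas = 0 − 2 = -2, Q moves away from K toward the side with fewer gas moles, so the system shifts toward the side with more gas moles — to the left.
Dilution lowers every aqueous concentration by the same factor. Δn_aq = 2 − 3 = -1, so the system shifts toward the side with more dissolved moles — to the left.
Adding Z (g), a reactant, drives the reaction to the right.
The individual effects push in opposite directions; without quantitative information the net direction cannot be determined.

cannot be determined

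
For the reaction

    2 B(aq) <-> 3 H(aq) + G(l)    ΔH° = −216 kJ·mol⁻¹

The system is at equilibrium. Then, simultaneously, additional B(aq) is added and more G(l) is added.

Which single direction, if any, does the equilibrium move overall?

Adding B (aq), a reactant, drives the reaction to the right.
G is a pure liquid; its activity is 1 regardless of amount, so Q is unaffected — no shift from this change.
Only the nonzero effect(s) matter; the net shift is to the right.

right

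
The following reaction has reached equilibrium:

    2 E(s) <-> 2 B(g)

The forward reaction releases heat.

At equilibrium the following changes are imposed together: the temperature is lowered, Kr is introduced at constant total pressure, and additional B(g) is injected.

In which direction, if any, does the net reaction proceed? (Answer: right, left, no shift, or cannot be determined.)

The forward reaction is exothermic. Lowering T favours the exothermic direction — shift to the right.
Adding inert gas at constant total pressure expands the volume and lowers every reacting partial pressure. With Δn_gas = 2 − 0 = +2, Q moves away from K toward the side with fewer gas moles, so the system shifts toward the side with more gas moles — to the right.
Adding B (g), a product, drives the reaction to the left.
The individual effects push in opposite directions; without quantitative information the net direction cannot be determined.

cannot be determined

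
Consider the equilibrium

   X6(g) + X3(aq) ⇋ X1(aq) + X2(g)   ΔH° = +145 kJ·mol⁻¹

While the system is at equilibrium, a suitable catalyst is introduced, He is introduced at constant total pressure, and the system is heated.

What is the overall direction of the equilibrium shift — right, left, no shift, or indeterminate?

right

A catalyst speeds both forward and reverse rates equally; it changes neither Q nor K — no shift from this change.
Adding inert gas at constant total pressure expands the volume, scaling every reacting partial pressure by the same factor. Δn_gas = 1 − 1 = 0, so Q is unchanged — no shift.
The forward reaction is endothermic. Raising T favours the endothermic direction — shift to the right.
Only the nonzero effect(s) matter; the net shift is to the right.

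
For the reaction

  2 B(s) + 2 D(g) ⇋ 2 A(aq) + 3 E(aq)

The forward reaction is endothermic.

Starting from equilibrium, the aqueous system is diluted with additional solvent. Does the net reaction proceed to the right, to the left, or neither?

right

Dilution lowers every aqueous concentration by the same factor. Δn_aq = 5 − 0 = +5, so the system shifts toward the side with more dissolved moles — to the right.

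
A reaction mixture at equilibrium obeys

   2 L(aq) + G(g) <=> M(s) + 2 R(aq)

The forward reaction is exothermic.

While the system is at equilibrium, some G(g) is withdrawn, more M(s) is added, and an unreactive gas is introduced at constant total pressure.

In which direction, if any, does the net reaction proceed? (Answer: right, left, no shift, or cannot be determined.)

Removing G (g), a reactant, drives the reaction to the left.
M is a pure solid; its activity is 1 regardless of amount, so Q is unaffected — no shift from this change.
Adding inert gas at constant total pressure expands the volume and lowers every reacting partial pressure. With Δn_gas = 0 − 1 = -1, Q moves away from K toward the side with fewer gas moles, so the system shifts toward the side with more gas moles — to the left.
Only the nonzero effect(s) matter; the net shift is to the left.

left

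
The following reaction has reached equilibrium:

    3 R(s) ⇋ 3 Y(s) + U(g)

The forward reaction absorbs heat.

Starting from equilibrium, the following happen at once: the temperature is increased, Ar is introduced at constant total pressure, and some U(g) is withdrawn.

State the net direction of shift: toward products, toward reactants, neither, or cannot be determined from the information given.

The forward reaction is endothermic. Raising T favours the endothermic direction — shift to the right.
Adding inert gas at constant total pressure expands the volume and lowers every reacting partial pressure. With Δn_gas = 1 − 0 = +1, Q moves away from K toward the side with fewer gas moles, so the system shifts toward the side with more gas moles — to the right.
Removing U (g), a product, drives the reaction to the right.
All effects act in the same direction — net shift to the right.

right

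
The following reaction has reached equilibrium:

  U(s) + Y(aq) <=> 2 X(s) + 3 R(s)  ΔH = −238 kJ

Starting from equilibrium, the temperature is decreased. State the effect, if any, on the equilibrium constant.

increases

K depends on temperature via the van 't Hoff relation. The forward reaction is exothermic, so lowering T increases K.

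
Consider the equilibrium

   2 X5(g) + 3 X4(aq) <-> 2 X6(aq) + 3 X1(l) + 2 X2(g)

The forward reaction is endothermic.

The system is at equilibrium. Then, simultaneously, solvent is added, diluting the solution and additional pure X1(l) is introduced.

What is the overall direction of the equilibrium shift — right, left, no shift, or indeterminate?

left

Dilution lowers every aqueous concentration by the same factor. Δn_aq = 2 − 3 = -1, so the system shifts toward the side with more dissolved moles — to the left.
X1 is a pure liquid; its activity is 1 regardless of amount, so Q is unaffected — no shift from this change.
Only the nonzero effect(s) matter; the net shift is to the left.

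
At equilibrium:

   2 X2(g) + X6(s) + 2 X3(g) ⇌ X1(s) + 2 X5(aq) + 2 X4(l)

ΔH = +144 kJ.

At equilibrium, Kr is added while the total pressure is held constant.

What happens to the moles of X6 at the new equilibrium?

increases

Adding inert gas at constant total pressure expands the volume and lowers every reacting partial pressure. With Δn_gas = 0 − 4 = -4, Q moves away from K toward the side with fewer gas moles, so the system shifts toward the side with more gas moles — to the left.
The net shift is to the left. X6 is a reactant, so its amount increases.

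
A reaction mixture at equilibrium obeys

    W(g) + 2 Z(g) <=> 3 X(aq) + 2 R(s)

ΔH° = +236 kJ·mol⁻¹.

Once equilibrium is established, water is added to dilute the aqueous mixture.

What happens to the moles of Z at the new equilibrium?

decreases

Dilution lowers every aqueous concentration by the same factor. Δn_aq = 3 − 0 = +3, so the system shifts toward the side with more dissolved moles — to the right.
The net shift is to the right. Z is a reactant, so its amount decreases.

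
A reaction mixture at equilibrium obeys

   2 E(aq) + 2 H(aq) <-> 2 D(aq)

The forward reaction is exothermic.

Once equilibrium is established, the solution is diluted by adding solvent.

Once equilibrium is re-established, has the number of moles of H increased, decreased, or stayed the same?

increases

Dilution lowers every aqueous concentration by the same factor. Δn_aq = 2 − 4 = -2, so the system shifts toward the side with more dissolved moles — to the left.
The net shift is to the left. H is a reactant, so its amount increases.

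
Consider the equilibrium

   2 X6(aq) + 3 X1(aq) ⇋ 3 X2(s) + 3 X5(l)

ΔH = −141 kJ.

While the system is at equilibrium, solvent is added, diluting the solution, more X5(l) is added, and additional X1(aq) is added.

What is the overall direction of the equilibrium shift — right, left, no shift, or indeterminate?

Dilution lowers every aqueous concentration by the same factor. Δn_aq = 0 − 5 = -5, so the system shifts toward the side with more dissolved moles — to the left.
X5 is a pure liquid; its activity is 1 regardless of amount, so Q is unaffected — no shift from this change.
Adding X1 (aq), a reactant, drives the reaction to the right.
The individual effects push in opposite directions; without quantitative information the net direction cannot be determined.

cannot be determined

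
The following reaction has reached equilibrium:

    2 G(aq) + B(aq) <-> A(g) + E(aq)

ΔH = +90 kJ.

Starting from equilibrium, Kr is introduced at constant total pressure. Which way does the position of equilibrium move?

Adding inert gas at constant total pressure expands the volume and lowers every reacting partial pressure. With Δn_gas = 1 − 0 = +1, Q moves away from K toward the side with fewer gas moles, so the system shifts toward the side with more gas moles — to the right.

right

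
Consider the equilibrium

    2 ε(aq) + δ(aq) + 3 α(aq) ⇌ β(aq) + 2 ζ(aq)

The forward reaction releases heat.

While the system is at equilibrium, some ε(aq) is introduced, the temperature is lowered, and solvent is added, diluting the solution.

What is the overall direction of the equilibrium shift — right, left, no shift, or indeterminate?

cannot be determined

Adding ε (aq), a reactant, drives the reaction to the right.
The forward reaction is exothermic. Lowering T favours the exothermic direction — shift to the right.
Dilution lowers every aqueous concentration by the same factor. Δn_aq = 3 − 6 = -3, so the system shifts toward the side with more dissolved moles — to the left.
The individual effects push in opposite directions; without quantitative information the net direction cannot be determined.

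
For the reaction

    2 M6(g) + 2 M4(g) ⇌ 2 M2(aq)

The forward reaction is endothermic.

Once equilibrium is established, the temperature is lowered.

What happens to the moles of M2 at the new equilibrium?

The forward reaction is endothermic. Lowering T favours the exothermic direction — shift to the left.
The net shift is to the left. M2 is a product, so its amount decreases.

decreases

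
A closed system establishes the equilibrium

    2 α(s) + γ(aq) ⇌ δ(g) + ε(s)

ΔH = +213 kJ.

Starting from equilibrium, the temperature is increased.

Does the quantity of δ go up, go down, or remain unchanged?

increases

The forward reaction is endothermic. Raising T favours the endothermic direction — shift to the right.
The net shift is to the right. δ is a product, so its amount increases.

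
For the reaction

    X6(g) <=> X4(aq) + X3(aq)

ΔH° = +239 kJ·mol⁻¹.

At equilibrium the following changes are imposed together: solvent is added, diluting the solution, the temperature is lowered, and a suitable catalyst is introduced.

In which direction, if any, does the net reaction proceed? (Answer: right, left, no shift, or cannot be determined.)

cannot be determined

Dilution lowers every aqueous concentration by the same factor. Δn_aq = 2 − 0 = +2, so the system shifts toward the side with more dissolved moles — to the right.
The forward reaction is endothermic. Lowering T favours the exothermic direction — shift to the left.
A catalyst speeds both forward and reverse rates equally; it changes neither Q nor K — no shift from this change.
The individual effects push in opposite directions; without quantitative information the net direction cannot be determined.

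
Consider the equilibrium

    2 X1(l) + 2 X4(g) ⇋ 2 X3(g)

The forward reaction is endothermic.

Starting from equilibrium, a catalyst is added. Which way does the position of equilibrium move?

no shift

A catalyst speeds both forward and reverse rates equally; it changes neither Q nor K — no shift from this change.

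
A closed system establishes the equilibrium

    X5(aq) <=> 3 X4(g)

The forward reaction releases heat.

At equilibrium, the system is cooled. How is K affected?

increases

K depends on temperature via the van 't Hoff relation. The forward reaction is exothermic, so lowering T increases K.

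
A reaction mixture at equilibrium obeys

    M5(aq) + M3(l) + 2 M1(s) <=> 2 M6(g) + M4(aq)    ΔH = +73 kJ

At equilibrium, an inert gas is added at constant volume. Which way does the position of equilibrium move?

no shift

At constant volume, adding an inert gas leaves every reacting species' partial pressure unchanged, so Q is unchanged — no shift from this change.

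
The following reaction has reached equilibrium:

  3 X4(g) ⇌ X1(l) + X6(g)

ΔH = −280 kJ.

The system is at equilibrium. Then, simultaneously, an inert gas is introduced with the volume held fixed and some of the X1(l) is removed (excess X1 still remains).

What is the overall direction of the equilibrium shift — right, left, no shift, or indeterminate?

no shift

At constant volume, adding an inert gas leaves every reacting species' partial pressure unchanged, so Q is unchanged — no shift from this change.
X1 is a pure liquid; its activity is 1 regardless of amount, so Q is unaffected — no shift from this change.
None of the changes alters Q relative to K, so there is no net shift.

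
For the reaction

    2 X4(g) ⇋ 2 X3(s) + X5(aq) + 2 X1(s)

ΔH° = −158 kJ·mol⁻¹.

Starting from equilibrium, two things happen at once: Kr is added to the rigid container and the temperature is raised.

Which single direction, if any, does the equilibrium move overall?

left

At constant volume, adding an inert gas leaves every reacting species' partial pressure unchanged, so Q is unchanged — no shift from this change.
The forward reaction is exothermic. Raising T favours the endothermic direction — shift to the left.
Only the nonzero effect(s) matter; the net shift is to the left.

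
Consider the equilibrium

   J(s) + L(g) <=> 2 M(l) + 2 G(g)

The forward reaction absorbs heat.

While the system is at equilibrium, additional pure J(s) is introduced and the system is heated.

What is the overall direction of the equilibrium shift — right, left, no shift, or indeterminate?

J is a pure solid; its activity is 1 regardless of amount, so Q is unaffected — no shift from this change.
The forward reaction is endothermic. Raising T favours the endothermic direction — shift to the right.
Only the nonzero effect(s) matter; the net shift is to the right.

right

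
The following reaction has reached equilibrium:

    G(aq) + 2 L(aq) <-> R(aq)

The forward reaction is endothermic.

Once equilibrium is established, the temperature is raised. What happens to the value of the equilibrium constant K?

K depends on temperature via the van 't Hoff relation. The forward reaction is endothermic, so raising T increases K.

increases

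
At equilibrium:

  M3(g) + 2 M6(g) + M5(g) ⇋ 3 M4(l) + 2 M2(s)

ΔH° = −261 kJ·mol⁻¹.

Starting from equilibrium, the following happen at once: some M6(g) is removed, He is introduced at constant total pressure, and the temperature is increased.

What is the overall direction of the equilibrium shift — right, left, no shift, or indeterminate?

Removing M6 (g), a reactant, drives the reaction to the left.
Adding inert gas at constant total pressure expands the volume and lowers every reacting partial pressure. With Δn_gas = 0 − 4 = -4, Q moves away from K toward the side with fewer gas moles, so the system shifts toward the side with more gas moles — to the left.
The forward reaction is exothermic. Raising T favours the endothermic direction — shift to the left.
All effects act in the same direction — net shift to the left.

left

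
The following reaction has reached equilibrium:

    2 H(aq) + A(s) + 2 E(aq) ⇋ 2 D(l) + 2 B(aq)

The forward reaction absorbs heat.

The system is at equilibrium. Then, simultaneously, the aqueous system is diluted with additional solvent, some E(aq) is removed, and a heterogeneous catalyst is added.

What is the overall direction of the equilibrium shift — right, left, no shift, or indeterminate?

left

Dilution lowers every aqueous concentration by the same factor. Δn_aq = 2 − 4 = -2, so the system shifts toward the side with more dissolved moles — to the left.
Removing E (aq), a reactant, drives the reaction to the left.
A catalyst speeds both forward and reverse rates equally; it changes neither Q nor K — no shift from this change.
Only the nonzero effect(s) matter; the net shift is to the left.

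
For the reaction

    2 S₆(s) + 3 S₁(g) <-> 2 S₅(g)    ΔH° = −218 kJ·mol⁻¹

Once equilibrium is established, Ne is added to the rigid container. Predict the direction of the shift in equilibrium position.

no shift

At constant volume, adding an inert gas leaves every reacting species' partial pressure unchanged, so Q is unchanged — no shift from this change.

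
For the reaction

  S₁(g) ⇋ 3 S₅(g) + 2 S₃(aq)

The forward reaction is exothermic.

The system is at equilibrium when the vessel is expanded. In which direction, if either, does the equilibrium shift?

right

Gas moles: reactants 1, products 3 (Δn_gas = +2). Expansion shifts the system toward the side with more moles of gas — to the right.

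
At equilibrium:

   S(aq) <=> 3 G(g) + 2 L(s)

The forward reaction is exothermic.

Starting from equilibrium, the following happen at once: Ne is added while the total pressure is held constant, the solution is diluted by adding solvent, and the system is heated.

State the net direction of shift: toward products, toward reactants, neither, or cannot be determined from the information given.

Adding inert gas at constant total pressure expands the volume and lowers every reacting partial pressure. With Δn_gas = 3 − 0 = +3, Q moves away from K toward the side with fewer gas moles, so the system shifts toward the side with more gas moles — to the right.
Dilution lowers every aqueous concentration by the same factor. Δn_aq = 0 − 1 = -1, so the system shifts toward the side with more dissolved moles — to the left.
The forward reaction is exothermic. Raising T favours the endothermic direction — shift to the left.
The individual effects push in opposite directions; without quantitative information the net direction cannot be determined.

cannot be determined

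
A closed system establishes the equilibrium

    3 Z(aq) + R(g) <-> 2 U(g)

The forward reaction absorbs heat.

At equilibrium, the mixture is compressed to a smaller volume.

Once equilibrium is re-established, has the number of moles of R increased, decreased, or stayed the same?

increases

Gas moles: reactants 1, products 2 (Δn_gas = +1). Compression shifts the system toward the side with fewer moles of gas — to the left.
The net shift is to the left. R is a reactant, so its amount increases.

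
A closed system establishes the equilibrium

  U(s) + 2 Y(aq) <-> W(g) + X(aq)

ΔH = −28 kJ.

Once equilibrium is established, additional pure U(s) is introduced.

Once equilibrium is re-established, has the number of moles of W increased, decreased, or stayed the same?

unchanged

U is a pure solid; its activity is 1 regardless of amount, so Q is unaffected — no shift from this change.
No net shift occurs, so the amount of W is unchanged.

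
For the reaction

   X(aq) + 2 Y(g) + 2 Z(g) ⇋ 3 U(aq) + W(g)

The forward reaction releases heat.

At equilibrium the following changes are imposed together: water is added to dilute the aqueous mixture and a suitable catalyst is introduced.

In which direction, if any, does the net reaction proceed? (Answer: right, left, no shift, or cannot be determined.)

right

Dilution lowers every aqueous concentration by the same factor. Δn_aq = 3 − 1 = +2, so the system shifts toward the side with more dissolved moles — to the right.
A catalyst speeds both forward and reverse rates equally; it changes neither Q nor K — no shift from this change.
Only the nonzero effect(s) matter; the net shift is to the right.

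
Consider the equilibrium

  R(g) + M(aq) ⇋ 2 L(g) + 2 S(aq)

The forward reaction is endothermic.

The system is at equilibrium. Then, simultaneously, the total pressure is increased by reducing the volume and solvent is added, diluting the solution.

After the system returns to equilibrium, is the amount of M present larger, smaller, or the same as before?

Gas moles: reactants 1, products 2 (Δn_gas = +1). Compression shifts the system toward the side with fewer moles of gas — to the left.
Dilution lowers every aqueous concentration by the same factor. Δn_aq = 2 − 1 = +1, so the system shifts toward the side with more dissolved moles — to the right.
The two effects oppose each other, so the net shift — and hence the change in M — cannot be determined from the given information.

cannot be determined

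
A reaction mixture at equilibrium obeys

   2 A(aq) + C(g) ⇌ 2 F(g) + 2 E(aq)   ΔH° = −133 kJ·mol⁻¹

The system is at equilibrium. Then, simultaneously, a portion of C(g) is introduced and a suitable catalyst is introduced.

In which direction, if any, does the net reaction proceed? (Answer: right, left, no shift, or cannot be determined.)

Adding C (g), a reactant, drives the reaction to the right.
A catalyst speeds both forward and reverse rates equally; it changes neither Q nor K — no shift from this change.
Only the nonzero effect(s) matter; the net shift is to the right.

right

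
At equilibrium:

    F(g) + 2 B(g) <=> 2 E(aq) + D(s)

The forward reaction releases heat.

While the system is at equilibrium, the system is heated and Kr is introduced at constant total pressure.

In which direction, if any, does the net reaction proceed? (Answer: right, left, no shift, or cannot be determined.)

left

The forward reaction is exothermic. Raising T favours the endothermic direction — shift to the left.
Adding inert gas at constant total pressure expands the volume and lowers every reacting partial pressure. With Δn_gas = 0 − 3 = -3, Q moves away from K toward the side with fewer gas moles, so the system shifts toward the side with more gas moles — to the left.
All effects act in the same direction — net shift to the left.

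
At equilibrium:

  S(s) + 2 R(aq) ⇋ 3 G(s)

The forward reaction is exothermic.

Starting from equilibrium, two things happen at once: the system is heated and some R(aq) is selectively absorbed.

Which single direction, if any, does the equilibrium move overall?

The forward reaction is exothermic. Raising T favours the endothermic direction — shift to the left.
Removing R (aq), a reactant, drives the reaction to the left.
All effects act in the same direction — net shift to the left.

left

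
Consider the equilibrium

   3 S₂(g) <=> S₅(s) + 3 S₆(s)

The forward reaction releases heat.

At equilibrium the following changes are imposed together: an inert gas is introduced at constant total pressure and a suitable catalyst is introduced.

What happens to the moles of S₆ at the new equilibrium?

decreases

Adding inert gas at constant total pressure expands the volume and lowers every reacting partial pressure. With Δn_gas = 0 − 3 = -3, Q moves away from K toward the side with fewer gas moles, so the system shifts toward the side with more gas moles — to the left.
A catalyst speeds both forward and reverse rates equally; it changes neither Q nor K — no shift from this change.
The net shift is to the left. S₆ is a product, so its amount decreases.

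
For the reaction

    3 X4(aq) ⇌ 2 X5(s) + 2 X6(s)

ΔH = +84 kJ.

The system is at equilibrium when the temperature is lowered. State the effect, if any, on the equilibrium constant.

decreases

K depends on temperature via the van 't Hoff relation. The forward reaction is endothermic, so lowering T decreases K.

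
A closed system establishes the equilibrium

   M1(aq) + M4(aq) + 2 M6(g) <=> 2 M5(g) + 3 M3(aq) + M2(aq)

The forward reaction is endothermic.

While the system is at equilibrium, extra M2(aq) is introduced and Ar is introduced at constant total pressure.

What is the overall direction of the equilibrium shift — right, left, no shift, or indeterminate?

Adding M2 (aq), a product, drives the reaction to the left.
Adding inert gas at constant total pressure expands the volume, scaling every reacting partial pressure by the same factor. Δn_gas = 2 − 2 = 0, so Q is unchanged — no shift.
Only the nonzero effect(s) matter; the net shift is to the left.

left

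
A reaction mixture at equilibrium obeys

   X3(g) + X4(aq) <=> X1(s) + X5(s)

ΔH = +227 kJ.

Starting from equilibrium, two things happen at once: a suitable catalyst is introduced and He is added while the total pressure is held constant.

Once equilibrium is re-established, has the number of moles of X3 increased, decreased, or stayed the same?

increases

A catalyst speeds both forward and reverse rates equally; it changes neither Q nor K — no shift from this change.
Adding inert gas at constant total pressure expands the volume and lowers every reacting partial pressure. With Δn_gas = 0 − 1 = -1, Q moves away from K toward the side with fewer gas moles, so the system shifts toward the side with more gas moles — to the left.
The net shift is to the left. X3 is a reactant, so its amount increases.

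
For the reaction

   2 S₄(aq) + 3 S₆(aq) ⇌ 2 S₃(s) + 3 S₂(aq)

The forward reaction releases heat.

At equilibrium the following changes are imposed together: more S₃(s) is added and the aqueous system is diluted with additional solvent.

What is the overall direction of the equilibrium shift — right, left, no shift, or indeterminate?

S₃ is a pure solid; its activity is 1 regardless of amount, so Q is unaffected — no shift from this change.
Dilution lowers every aqueous concentration by the same factor. Δn_aq = 3 − 5 = -2, so the system shifts toward the side with more dissolved moles — to the left.
Only the nonzero effect(s) matter; the net shift is to the left.

left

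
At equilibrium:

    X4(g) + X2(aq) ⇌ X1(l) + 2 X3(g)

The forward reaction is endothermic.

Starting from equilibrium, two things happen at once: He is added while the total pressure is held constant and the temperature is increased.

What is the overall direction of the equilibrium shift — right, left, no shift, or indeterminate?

right

Adding inert gas at constant total pressure expands the volume and lowers every reacting partial pressure. With Δn_gas = 2 − 1 = +1, Q moves away from K toward the side with fewer gas moles, so the system shifts toward the side with more gas moles — to the right.
The forward reaction is endothermic. Raising T favours the endothermic direction — shift to the right.
All effects act in the same direction — net shift to the right.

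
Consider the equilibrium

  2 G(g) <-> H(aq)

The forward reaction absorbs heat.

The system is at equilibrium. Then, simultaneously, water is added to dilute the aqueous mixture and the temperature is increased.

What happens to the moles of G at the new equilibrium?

Dilution lowers every aqueous concentration by the same factor. Δn_aq = 1 − 0 = +1, so the system shifts toward the side with more dissolved moles — to the right.
The forward reaction is endothermic. Raising T favours the endothermic direction — shift to the right.
The net shift is to the right. G is a reactant, so its amount decreases.

decreases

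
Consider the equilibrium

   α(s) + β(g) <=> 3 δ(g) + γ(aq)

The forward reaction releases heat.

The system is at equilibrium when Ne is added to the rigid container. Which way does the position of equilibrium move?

At constant volume, adding an inert gas leaves every reacting species' partial pressure unchanged, so Q is unchanged — no shift from this change.

no shift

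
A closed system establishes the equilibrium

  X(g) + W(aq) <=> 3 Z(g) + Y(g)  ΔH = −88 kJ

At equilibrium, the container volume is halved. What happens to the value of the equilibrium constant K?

The equilibrium constant depends only on temperature. This perturbation may move the position of equilibrium, but since T is unchanged, K itself is unchanged.

unchanged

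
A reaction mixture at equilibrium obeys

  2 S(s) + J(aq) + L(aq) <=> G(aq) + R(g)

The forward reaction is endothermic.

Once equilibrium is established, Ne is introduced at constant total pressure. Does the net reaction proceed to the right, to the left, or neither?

Adding inert gas at constant total pressure expands the volume and lowers every reacting partial pressure. With Δn_gas = 1 − 0 = +1, Q moves away from K toward the side with fewer gas moles, so the system shifts toward the side with more gas moles — to the right.

right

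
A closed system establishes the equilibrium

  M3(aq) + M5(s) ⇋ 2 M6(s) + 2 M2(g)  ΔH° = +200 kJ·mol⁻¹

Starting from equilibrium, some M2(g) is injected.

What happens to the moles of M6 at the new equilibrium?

decreases

Adding M2 (g), a product, drives the reaction to the left.
The net shift is to the left. M6 is a product, so its amount decreases.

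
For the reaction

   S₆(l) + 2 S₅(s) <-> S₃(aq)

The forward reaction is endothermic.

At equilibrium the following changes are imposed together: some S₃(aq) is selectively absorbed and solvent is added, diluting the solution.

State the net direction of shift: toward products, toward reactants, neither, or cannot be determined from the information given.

right

Removing S₃ (aq), a product, drives the reaction to the right.
Dilution lowers every aqueous concentration by the same factor. Δn_aq = 1 − 0 = +1, so the system shifts toward the side with more dissolved moles — to the right.
All effects act in the same direction — net shift to the right.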